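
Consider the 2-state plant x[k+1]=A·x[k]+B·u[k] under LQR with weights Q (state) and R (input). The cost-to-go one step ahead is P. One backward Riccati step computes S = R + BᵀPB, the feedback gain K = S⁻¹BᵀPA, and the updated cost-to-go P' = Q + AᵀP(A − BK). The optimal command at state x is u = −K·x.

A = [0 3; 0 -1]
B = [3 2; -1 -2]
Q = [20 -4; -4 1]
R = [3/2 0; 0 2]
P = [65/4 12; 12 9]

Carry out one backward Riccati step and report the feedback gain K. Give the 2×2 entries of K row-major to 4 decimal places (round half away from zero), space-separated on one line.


0.0000 0.9507 0.0000 0.1373

BᵀP = [36.7500 27.0000; 8.5000 6.0000]
S = R + BᵀPB = [3/2 0; 0 2] + [83.2500 19.5000; 19.5000 5.0000] = [84.7500 19.5000; 19.5000 7.0000]
BᵀPA = [0.0000 83.2500; 0.0000 19.5000]
K = S⁻¹·BᵀPA = [0.0000 0.9507; 0.0000 0.1373]
A−BK = [0.0000 -0.1268; 0.0000 0.2254]
AᵀP(A−BK) = [0.0000 0.0000; 0.0000 1.4261]
P' = Q + AᵀP(A−BK) = [20.0000 -4.0000; -4.0000 2.4261]
tr(P') = 22.4261


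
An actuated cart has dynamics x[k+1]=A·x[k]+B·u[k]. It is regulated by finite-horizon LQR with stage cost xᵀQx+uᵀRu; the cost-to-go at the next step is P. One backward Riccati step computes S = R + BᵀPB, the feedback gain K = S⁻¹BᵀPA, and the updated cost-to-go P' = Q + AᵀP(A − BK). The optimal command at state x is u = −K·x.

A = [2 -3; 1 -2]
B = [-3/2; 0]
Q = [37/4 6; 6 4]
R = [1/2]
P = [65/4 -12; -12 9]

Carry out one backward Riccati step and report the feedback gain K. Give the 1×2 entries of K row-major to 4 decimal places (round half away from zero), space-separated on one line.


-0.8297 1.0017

BᵀP = [-24.3750 18.0000]
S = R + BᵀPB = [1/2] + [36.5625] = [37.0625]
BᵀPA = [-30.7500 37.1250]
K = S⁻¹·BᵀPA = [-0.8297 1.0017]
A−BK = [0.7555 -1.4975; 1.0000 -2.0000]
AᵀP(A−BK) = [0.4874 -0.6981; -0.6981 1.0624]
P' = Q + AᵀP(A−BK) = [9.7374 5.3019; 5.3019 5.0624]
tr(P') = 14.7997


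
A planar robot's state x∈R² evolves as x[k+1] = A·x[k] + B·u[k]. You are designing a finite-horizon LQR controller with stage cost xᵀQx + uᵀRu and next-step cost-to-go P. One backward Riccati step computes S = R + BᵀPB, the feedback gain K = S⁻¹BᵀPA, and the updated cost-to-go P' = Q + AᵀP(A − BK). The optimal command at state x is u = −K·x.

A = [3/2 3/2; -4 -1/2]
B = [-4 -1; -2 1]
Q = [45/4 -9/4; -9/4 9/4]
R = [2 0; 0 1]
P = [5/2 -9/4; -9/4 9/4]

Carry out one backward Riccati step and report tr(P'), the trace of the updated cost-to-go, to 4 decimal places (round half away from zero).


BᵀP = [-5.5000 4.5000; -4.7500 4.5000]
S = R + BᵀPB = [2 0; 0 1] + [13.0000 10.0000; 10.0000 9.2500] = [15.0000 10.0000; 10.0000 10.2500]
BᵀPA = [-26.2500 -10.5000; -25.1250 -9.3750]
K = S⁻¹·BᵀPA = [-0.3314 -0.2581; -2.1279 -0.6628]
A−BK = [-1.9535 -0.1953; -2.5349 -0.3535]
AᵀP(A−BK) = [6.4622 1.8837; 1.8837 0.6384]
P' = Q + AᵀP(A−BK) = [17.7122 -0.3663; -0.3663 2.8884]
tr(P') = 20.6006

20.6006


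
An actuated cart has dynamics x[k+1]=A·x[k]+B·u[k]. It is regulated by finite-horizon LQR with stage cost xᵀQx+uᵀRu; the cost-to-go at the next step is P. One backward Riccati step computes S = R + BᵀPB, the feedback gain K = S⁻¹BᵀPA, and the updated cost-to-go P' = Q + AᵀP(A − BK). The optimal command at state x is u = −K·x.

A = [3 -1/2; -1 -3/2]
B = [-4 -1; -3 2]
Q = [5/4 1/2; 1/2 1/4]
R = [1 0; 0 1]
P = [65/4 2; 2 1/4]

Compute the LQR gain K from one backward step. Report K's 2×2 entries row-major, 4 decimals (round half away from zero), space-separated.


BᵀP = [-71.0000 -8.7500; -12.2500 -1.5000]
S = R + BᵀPB = [1 0; 0 1] + [310.2500 53.5000; 53.5000 9.2500] = [311.2500 53.5000; 53.5000 10.2500]
BᵀPA = [-204.2500 48.6250; -35.2500 8.3750]
K = S⁻¹·BᵀPA = [-0.6331 0.1535; -0.1347 0.0161]
A−BK = [0.3330 0.1299; -2.6298 -1.0718]
AᵀP(A−BK) = [0.4469 -0.0888; -0.0888 0.0283]
P' = Q + AᵀP(A−BK) = [1.6969 0.4112; 0.4112 0.2783]
tr(P') = 1.9752

-0.6331 0.1535 -0.1347 0.0161


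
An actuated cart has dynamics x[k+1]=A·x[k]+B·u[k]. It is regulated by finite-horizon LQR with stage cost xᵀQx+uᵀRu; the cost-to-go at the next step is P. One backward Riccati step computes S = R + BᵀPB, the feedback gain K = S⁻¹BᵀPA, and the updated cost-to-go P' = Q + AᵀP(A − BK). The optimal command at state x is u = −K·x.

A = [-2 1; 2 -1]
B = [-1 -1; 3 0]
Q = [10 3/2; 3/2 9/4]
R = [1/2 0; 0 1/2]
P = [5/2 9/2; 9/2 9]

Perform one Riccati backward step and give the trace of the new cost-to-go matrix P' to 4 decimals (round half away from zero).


12.8750

BᵀP = [11.0000 22.5000; -2.5000 -4.5000]
S = R + BᵀPB = [1/2 0; 0 1/2] + [56.5000 -11.0000; -11.0000 2.5000] = [57.0000 -11.0000; -11.0000 3.0000]
BᵀPA = [23.0000 -11.5000; -4.0000 2.0000]
K = S⁻¹·BᵀPA = [0.5000 -0.2500; 0.5000 -0.2500]
A−BK = [-1.0000 0.5000; 0.5000 -0.2500]
AᵀP(A−BK) = [0.5000 -0.2500; -0.2500 0.1250]
P' = Q + AᵀP(A−BK) = [10.5000 1.2500; 1.2500 2.3750]
tr(P') = 12.8750


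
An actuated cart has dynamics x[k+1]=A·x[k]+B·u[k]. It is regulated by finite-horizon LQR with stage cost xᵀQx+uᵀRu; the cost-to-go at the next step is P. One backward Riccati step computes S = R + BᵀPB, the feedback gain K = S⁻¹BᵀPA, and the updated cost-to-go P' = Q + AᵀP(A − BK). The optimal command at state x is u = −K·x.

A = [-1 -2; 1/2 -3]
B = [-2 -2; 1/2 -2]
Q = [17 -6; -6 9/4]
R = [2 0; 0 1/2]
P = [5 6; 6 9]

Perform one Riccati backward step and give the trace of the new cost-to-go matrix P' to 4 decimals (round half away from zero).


BᵀP = [-7.0000 -7.5000; -22.0000 -30.0000]
S = R + BᵀPB = [2 0; 0 1/2] + [10.2500 29.0000; 29.0000 104.0000] = [12.2500 29.0000; 29.0000 104.5000]
BᵀPA = [3.2500 36.5000; 7.0000 134.0000]
K = S⁻¹·BᵀPA = [0.3111 -0.1634; -0.0194 1.3276]
A−BK = [-0.4165 0.3285; 0.3057 -0.2630]
AᵀP(A−BK) = [0.3743 -0.2625; -0.2625 1.0601]
P' = Q + AᵀP(A−BK) = [17.3743 -6.2625; -6.2625 3.3101]
tr(P') = 20.6844

20.6844


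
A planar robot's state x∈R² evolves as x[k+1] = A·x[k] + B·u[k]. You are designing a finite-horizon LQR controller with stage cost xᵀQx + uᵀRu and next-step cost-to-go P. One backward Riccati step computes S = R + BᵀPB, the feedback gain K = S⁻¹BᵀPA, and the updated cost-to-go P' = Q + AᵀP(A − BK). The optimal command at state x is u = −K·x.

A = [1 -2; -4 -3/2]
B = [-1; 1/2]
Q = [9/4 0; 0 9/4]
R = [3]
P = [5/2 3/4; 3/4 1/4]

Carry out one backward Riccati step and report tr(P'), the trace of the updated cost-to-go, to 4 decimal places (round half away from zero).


BᵀP = [-2.1250 -0.6250]
S = R + BᵀPB = [3] + [1.8125] = [4.8125]
BᵀPA = [0.3750 5.1875]
K = S⁻¹·BᵀPA = [0.0779 1.0779]
A−BK = [1.0779 -0.9221; -4.0390 -2.0390]
AᵀP(A−BK) = [0.4708 0.9708; 0.9708 9.4708]
P' = Q + AᵀP(A−BK) = [2.7208 0.9708; 0.9708 11.7208]
tr(P') = 14.4416

14.4416


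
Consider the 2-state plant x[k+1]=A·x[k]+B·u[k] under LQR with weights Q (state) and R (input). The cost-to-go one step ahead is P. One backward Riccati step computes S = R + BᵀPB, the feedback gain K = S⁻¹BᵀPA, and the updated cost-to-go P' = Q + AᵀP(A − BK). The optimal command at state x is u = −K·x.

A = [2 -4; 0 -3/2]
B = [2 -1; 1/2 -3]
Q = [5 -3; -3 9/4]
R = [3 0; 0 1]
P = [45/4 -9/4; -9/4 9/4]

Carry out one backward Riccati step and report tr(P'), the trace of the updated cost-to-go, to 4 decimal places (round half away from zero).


BᵀP = [21.3750 -3.3750; -4.5000 -4.5000]
S = R + BᵀPB = [3 0; 0 1] + [41.0625 -11.2500; -11.2500 18.0000] = [44.0625 -11.2500; -11.2500 19.0000]
BᵀPA = [42.7500 -80.4375; -9.0000 24.7500]
K = S⁻¹·BᵀPA = [1.0005 -1.7588; 0.1187 0.2612]
A−BK = [0.1177 -0.2211; -0.1441 0.1631]
AᵀP(A−BK) = [3.2960 -5.7087; -5.7087 10.1208]
P' = Q + AᵀP(A−BK) = [8.2960 -8.7087; -8.7087 12.3708]
tr(P') = 20.6669

20.6669


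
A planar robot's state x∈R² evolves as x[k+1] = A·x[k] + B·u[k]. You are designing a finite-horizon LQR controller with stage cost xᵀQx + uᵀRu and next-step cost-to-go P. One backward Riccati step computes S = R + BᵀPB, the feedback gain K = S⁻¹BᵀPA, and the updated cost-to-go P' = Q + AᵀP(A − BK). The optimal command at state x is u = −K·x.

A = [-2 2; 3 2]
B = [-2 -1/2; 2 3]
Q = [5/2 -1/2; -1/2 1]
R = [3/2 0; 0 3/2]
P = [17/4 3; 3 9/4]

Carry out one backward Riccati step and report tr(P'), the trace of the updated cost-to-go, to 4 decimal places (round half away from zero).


9.6172

BᵀP = [-2.5000 -1.5000; 6.8750 5.2500]
S = R + BᵀPB = [3/2 0; 0 3/2] + [2.0000 -3.2500; -3.2500 12.3125] = [3.5000 -3.2500; -3.2500 13.8125]
BᵀPA = [0.5000 -8.0000; 2.0000 24.2500]
K = S⁻¹·BᵀPA = [0.3548 -0.8387; 0.2283 1.5583]
A−BK = [-1.1762 1.1017; 1.6055 -0.9975]
AᵀP(A−BK) = [0.6160 -0.1973; -0.1973 5.5012]
P' = Q + AᵀP(A−BK) = [3.1160 -0.6973; -0.6973 6.5012]
tr(P') = 9.6172


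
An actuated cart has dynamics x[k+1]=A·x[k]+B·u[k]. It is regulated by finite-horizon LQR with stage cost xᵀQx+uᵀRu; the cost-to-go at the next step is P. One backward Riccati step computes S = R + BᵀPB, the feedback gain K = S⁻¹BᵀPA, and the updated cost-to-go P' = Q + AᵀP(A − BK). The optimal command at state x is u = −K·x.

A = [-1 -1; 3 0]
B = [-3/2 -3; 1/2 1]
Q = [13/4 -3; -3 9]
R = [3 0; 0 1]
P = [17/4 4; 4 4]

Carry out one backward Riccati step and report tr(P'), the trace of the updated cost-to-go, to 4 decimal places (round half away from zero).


16.6271

BᵀP = [-4.3750 -4.0000; -8.7500 -8.0000]
S = R + BᵀPB = [3 0; 0 1] + [4.5625 9.1250; 9.1250 18.2500] = [7.5625 9.1250; 9.1250 19.2500]
BᵀPA = [-7.6250 4.3750; -15.2500 8.7500]
K = S⁻¹·BᵀPA = [-0.1224 0.0702; -0.7342 0.4213]
A−BK = [-3.3862 0.3691; 3.7954 -0.4564]
AᵀP(A−BK) = [4.1204 -0.7904; -0.7904 0.2568]
P' = Q + AᵀP(A−BK) = [7.3704 -3.7904; -3.7904 9.2568]
tr(P') = 16.6271


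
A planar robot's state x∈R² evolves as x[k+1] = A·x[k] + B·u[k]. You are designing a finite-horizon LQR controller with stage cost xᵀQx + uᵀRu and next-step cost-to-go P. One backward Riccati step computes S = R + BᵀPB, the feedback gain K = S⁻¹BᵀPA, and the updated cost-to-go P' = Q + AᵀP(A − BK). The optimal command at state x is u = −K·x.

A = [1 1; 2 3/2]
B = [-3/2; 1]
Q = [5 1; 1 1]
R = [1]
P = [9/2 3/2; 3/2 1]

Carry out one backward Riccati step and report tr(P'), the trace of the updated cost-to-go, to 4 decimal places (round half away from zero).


BᵀP = [-5.2500 -1.2500]
S = R + BᵀPB = [1] + [6.6250] = [7.6250]
BᵀPA = [-7.7500 -7.1250]
K = S⁻¹·BᵀPA = [-1.0164 -0.9344]
A−BK = [-0.5246 -0.4016; 3.0164 2.4344]
AᵀP(A−BK) = [6.6230 5.5082; 5.5082 4.5922]
P' = Q + AᵀP(A−BK) = [11.6230 6.5082; 6.5082 5.5922]
tr(P') = 17.2152

17.2152


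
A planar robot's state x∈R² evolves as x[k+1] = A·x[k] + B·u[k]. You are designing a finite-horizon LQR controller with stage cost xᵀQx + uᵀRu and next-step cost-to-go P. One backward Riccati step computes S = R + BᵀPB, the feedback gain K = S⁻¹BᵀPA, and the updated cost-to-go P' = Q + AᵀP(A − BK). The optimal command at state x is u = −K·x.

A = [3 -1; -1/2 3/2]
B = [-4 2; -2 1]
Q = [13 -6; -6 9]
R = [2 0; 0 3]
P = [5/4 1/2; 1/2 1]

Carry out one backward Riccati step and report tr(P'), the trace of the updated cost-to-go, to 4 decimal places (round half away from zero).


26.4068

BᵀP = [-6.0000 -4.0000; 3.0000 2.0000]
S = R + BᵀPB = [2 0; 0 3] + [32.0000 -16.0000; -16.0000 8.0000] = [34.0000 -16.0000; -16.0000 11.0000]
BᵀPA = [-16.0000 0.0000; 8.0000 0.0000]
K = S⁻¹·BᵀPA = [-0.4068 0.0000; 0.1356 0.0000]
A−BK = [1.1017 -1.0000; -1.4492 1.5000]
AᵀP(A−BK) = [2.4068 -2.0000; -2.0000 2.0000]
P' = Q + AᵀP(A−BK) = [15.4068 -8.0000; -8.0000 11.0000]
tr(P') = 26.4068


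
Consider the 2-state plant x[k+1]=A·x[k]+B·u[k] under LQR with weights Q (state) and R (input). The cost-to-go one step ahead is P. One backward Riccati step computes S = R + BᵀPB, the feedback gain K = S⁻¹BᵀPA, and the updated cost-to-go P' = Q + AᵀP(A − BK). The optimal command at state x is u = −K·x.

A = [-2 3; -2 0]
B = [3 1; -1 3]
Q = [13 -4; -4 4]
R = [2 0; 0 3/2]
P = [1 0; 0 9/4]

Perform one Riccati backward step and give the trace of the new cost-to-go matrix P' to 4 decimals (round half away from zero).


BᵀP = [3.0000 -2.2500; 1.0000 6.7500]
S = R + BᵀPB = [2 0; 0 3/2] + [11.2500 -3.7500; -3.7500 21.2500] = [13.2500 -3.7500; -3.7500 22.7500]
BᵀPA = [-1.5000 9.0000; -15.5000 3.0000]
K = S⁻¹·BᵀPA = [-0.3210 0.7516; -0.7342 0.2558]
A−BK = [-0.3027 0.4893; -0.1183 -0.0157]
AᵀP(A−BK) = [1.1379 -0.9082; -0.9082 1.4680]
P' = Q + AᵀP(A−BK) = [14.1379 -4.9082; -4.9082 5.4680]
tr(P') = 19.6059

19.6059


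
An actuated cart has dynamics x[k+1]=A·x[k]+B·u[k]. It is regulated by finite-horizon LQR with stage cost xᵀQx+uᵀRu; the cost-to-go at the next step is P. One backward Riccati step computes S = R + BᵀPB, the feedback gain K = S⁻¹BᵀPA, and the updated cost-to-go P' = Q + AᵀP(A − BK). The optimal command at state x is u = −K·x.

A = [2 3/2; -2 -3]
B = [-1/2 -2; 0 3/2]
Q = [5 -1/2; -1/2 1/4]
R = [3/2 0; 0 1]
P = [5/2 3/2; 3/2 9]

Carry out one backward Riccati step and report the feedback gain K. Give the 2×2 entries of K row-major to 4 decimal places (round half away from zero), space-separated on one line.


0.3126 1.2630 -1.2103 -1.6792

BᵀP = [-1.2500 -0.7500; -2.7500 10.5000]
S = R + BᵀPB = [3/2 0; 0 1] + [0.6250 1.3750; 1.3750 21.2500] = [2.1250 1.3750; 1.3750 22.2500]
BᵀPA = [-1.0000 0.3750; -26.5000 -35.6250]
K = S⁻¹·BᵀPA = [0.3126 1.2630; -1.2103 -1.6792]
A−BK = [-0.2644 -1.2269; -0.1845 -0.4812]
AᵀP(A−BK) = [2.2389 4.7649; 4.7649 12.8308]
P' = Q + AᵀP(A−BK) = [7.2389 4.2649; 4.2649 13.0808]
tr(P') = 20.3197


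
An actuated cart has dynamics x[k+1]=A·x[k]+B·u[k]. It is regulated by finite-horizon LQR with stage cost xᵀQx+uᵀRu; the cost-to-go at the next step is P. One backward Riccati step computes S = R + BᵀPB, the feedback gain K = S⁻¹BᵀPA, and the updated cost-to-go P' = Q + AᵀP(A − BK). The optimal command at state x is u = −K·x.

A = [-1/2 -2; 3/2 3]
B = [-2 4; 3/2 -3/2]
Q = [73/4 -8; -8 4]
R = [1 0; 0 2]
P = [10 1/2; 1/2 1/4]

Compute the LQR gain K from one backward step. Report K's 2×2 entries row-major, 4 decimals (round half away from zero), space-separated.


0.2096 0.5319 -0.0079 -0.2119

BᵀP = [-19.2500 -0.6250; 39.2500 1.6250]
S = R + BᵀPB = [1 0; 0 2] + [37.5625 -76.0625; -76.0625 154.5625] = [38.5625 -76.0625; -76.0625 156.5625]
BᵀPA = [8.6875 36.6250; -17.1875 -73.6250]
K = S⁻¹·BᵀPA = [0.2096 0.5319; -0.0079 -0.2119]
A−BK = [-0.0490 -0.0888; 1.1737 1.8844]
AᵀP(A−BK) = [0.3549 0.6130; 0.6130 1.1719]
P' = Q + AᵀP(A−BK) = [18.6049 -7.3870; -7.3870 5.1719]
tr(P') = 23.7769


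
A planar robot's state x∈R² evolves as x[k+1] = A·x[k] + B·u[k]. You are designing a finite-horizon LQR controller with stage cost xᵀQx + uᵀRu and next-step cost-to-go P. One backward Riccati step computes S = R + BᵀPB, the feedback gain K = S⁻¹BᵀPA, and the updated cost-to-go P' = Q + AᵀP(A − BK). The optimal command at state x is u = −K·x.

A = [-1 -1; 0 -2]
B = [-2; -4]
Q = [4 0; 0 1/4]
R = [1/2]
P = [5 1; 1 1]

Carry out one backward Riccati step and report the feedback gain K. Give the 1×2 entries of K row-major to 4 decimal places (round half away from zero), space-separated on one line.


BᵀP = [-14.0000 -6.0000]
S = R + BᵀPB = [1/2] + [52.0000] = [52.5000]
BᵀPA = [14.0000 26.0000]
K = S⁻¹·BᵀPA = [0.2667 0.4952]
A−BK = [-0.4667 -0.0095; 1.0667 -0.0190]
AᵀP(A−BK) = [1.2667 0.0667; 0.0667 0.1238]
P' = Q + AᵀP(A−BK) = [5.2667 0.0667; 0.0667 0.3738]
tr(P') = 5.6405

0.2667 0.4952


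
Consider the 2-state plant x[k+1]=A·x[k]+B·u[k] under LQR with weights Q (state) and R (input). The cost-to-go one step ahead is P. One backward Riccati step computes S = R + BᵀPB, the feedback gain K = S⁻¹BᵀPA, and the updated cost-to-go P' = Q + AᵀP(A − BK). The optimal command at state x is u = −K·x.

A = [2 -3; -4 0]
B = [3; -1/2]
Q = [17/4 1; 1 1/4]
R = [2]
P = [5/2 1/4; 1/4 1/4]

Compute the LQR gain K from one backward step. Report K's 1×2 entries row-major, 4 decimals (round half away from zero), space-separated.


BᵀP = [7.3750 0.6250]
S = R + BᵀPB = [2] + [21.8125] = [23.8125]
BᵀPA = [12.2500 -22.1250]
K = S⁻¹·BᵀPA = [0.5144 -0.9291]
A−BK = [0.4567 -0.2126; -3.7428 -0.4646]
AᵀP(A−BK) = [3.6982 -0.6181; -0.6181 1.9429]
P' = Q + AᵀP(A−BK) = [7.9482 0.3819; 0.3819 2.1929]
tr(P') = 10.1411

0.5144 -0.9291


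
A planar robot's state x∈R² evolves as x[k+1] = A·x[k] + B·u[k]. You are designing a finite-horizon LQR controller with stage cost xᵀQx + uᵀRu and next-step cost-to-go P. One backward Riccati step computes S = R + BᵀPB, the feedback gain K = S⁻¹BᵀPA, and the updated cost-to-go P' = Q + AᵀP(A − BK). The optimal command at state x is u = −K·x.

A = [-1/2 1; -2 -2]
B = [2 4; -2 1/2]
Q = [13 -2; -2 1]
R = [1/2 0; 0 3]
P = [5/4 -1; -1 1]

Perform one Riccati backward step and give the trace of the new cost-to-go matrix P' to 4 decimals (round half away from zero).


14.6879

BᵀP = [4.5000 -4.0000; 4.5000 -3.5000]
S = R + BᵀPB = [1/2 0; 0 3] + [17.0000 16.0000; 16.0000 16.2500] = [17.5000 16.0000; 16.0000 19.2500]
BᵀPA = [5.7500 12.5000; 4.7500 11.5000]
K = S⁻¹·BᵀPA = [0.4289 0.7002; -0.1097 0.0155]
A−BK = [-0.9189 -0.4621; -1.0873 -0.6074]
AᵀP(A−BK) = [0.3676 0.2757; 0.2757 0.3203]
P' = Q + AᵀP(A−BK) = [13.3676 -1.7243; -1.7243 1.3203]
tr(P') = 14.6879


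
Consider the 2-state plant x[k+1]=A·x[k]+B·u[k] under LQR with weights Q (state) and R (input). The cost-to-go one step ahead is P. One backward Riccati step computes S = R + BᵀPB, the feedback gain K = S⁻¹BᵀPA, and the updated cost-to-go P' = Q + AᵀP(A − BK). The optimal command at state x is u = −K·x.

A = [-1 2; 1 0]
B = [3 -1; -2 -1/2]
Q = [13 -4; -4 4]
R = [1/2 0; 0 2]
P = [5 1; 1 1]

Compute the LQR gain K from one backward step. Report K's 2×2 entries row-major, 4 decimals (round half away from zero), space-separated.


-0.3540 0.5192 -0.0944 -0.4838

BᵀP = [13.0000 1.0000; -5.5000 -1.5000]
S = R + BᵀPB = [1/2 0; 0 2] + [37.0000 -13.5000; -13.5000 6.2500] = [37.5000 -13.5000; -13.5000 8.2500]
BᵀPA = [-12.0000 26.0000; 4.0000 -11.0000]
K = S⁻¹·BᵀPA = [-0.3540 0.5192; -0.0944 -0.4838]
A−BK = [-0.0324 -0.0413; 0.2448 0.7965]
AᵀP(A−BK) = [0.1298 0.1652; 0.1652 1.1799]
P' = Q + AᵀP(A−BK) = [13.1298 -3.8348; -3.8348 5.1799]
tr(P') = 18.3097


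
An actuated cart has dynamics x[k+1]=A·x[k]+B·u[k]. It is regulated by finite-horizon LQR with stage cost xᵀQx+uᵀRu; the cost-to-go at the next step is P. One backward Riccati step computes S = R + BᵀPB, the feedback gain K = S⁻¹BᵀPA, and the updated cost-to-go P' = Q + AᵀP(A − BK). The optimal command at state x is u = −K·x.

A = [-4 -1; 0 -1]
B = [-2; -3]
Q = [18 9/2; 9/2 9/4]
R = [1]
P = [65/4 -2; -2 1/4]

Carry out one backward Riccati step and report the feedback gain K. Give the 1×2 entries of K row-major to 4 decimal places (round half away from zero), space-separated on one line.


2.3955 0.5254

BᵀP = [-26.5000 3.2500]
S = R + BᵀPB = [1] + [43.2500] = [44.2500]
BᵀPA = [106.0000 23.2500]
K = S⁻¹·BᵀPA = [2.3955 0.5254]
A−BK = [0.7910 0.0508; 7.1864 0.5763]
AᵀP(A−BK) = [6.0791 1.3051; 1.3051 0.2839]
P' = Q + AᵀP(A−BK) = [24.0791 5.8051; 5.8051 2.5339]
tr(P') = 26.6130


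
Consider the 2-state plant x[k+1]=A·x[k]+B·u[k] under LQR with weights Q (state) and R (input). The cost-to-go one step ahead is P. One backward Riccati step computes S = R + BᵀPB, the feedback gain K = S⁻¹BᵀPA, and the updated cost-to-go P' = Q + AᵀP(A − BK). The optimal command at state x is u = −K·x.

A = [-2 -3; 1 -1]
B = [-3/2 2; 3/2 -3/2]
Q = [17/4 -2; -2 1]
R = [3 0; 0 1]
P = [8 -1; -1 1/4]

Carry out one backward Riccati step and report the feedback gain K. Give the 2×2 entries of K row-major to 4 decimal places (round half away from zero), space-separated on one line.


0.1976 0.2372 -0.7958 -1.0883

BᵀP = [-13.5000 1.8750; 17.5000 -2.3750]
S = R + BᵀPB = [3 0; 0 1] + [23.0625 -29.8125; -29.8125 38.5625] = [26.0625 -29.8125; -29.8125 39.5625]
BᵀPA = [28.8750 38.6250; -37.3750 -50.1250]
K = S⁻¹·BᵀPA = [0.1976 0.2372; -0.7958 -1.0883]
A−BK = [-0.1120 -0.4677; -0.4901 -2.9881]
AᵀP(A−BK) = [0.8011 1.2279; 1.2279 2.5402]
P' = Q + AᵀP(A−BK) = [5.0511 -0.7721; -0.7721 3.5402]
tr(P') = 8.5912


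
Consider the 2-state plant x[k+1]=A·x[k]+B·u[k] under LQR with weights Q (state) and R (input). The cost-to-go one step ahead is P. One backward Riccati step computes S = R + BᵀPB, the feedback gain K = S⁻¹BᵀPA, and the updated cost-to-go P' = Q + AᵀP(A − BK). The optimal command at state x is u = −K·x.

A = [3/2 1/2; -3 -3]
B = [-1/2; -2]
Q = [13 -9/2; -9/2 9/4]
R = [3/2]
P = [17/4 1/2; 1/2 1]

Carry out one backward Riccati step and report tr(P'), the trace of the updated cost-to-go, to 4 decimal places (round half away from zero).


BᵀP = [-3.1250 -2.2500]
S = R + BᵀPB = [3/2] + [6.0625] = [7.5625]
BᵀPA = [2.0625 5.1875]
K = S⁻¹·BᵀPA = [0.2727 0.6860]
A−BK = [1.6364 0.8430; -2.4545 -1.6281]
AᵀP(A−BK) = [13.5000 7.7727; 7.7727 5.0041]
P' = Q + AᵀP(A−BK) = [26.5000 3.2727; 3.2727 7.2541]
tr(P') = 33.7541

33.7541


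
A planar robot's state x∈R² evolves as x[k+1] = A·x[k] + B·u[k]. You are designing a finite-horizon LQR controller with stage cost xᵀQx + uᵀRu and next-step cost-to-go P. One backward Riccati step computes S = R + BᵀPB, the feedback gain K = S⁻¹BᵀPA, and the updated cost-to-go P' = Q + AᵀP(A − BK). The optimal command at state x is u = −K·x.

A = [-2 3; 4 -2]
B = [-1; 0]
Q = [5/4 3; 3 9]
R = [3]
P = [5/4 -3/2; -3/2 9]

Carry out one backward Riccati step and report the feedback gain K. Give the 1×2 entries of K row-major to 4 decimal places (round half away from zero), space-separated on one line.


BᵀP = [-1.2500 1.5000]
S = R + BᵀPB = [3] + [1.2500] = [4.2500]
BᵀPA = [8.5000 -6.7500]
K = S⁻¹·BᵀPA = [2.0000 -1.5882]
A−BK = [0.0000 1.4118; 4.0000 -2.0000]
AᵀP(A−BK) = [156.0000 -90.0000; -90.0000 54.5294]
P' = Q + AᵀP(A−BK) = [157.2500 -87.0000; -87.0000 63.5294]
tr(P') = 220.7794

2.0000 -1.5882


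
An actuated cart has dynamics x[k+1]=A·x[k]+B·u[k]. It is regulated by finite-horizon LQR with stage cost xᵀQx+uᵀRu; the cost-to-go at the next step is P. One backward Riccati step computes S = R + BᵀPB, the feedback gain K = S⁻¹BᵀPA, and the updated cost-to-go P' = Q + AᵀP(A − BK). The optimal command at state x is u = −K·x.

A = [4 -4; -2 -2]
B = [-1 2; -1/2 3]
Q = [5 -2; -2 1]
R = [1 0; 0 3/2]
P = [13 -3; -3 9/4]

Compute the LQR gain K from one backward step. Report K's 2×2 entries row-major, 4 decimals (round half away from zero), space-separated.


BᵀP = [-11.5000 1.8750; 17.0000 0.7500]
S = R + BᵀPB = [1 0; 0 3/2] + [10.5625 -17.3750; -17.3750 36.2500] = [11.5625 -17.3750; -17.3750 37.7500]
BᵀPA = [-49.7500 42.2500; 66.5000 -69.5000]
K = S⁻¹·BᵀPA = [-5.3689 2.8781; -0.7095 -0.5164]
A−BK = [0.0502 -0.0892; -2.5558 0.9882]
AᵀP(A−BK) = [45.0801 -21.4757; -21.4757 11.5124]
P' = Q + AᵀP(A−BK) = [50.0801 -23.4757; -23.4757 12.5124]
tr(P') = 62.5925

-5.3689 2.8781 -0.7095 -0.5164


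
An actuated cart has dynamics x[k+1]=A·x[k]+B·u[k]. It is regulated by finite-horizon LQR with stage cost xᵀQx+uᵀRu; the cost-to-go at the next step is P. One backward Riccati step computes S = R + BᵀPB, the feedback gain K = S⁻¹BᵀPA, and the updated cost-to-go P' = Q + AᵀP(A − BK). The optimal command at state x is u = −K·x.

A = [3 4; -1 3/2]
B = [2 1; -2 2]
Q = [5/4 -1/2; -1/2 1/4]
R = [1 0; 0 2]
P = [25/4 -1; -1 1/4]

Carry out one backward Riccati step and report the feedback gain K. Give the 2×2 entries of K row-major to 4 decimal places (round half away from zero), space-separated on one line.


1.2366 1.3951 0.2861 0.5709

BᵀP = [14.5000 -2.5000; 4.2500 -0.5000]
S = R + BᵀPB = [1 0; 0 2] + [34.0000 9.5000; 9.5000 3.2500] = [35.0000 9.5000; 9.5000 5.2500]
BᵀPA = [46.0000 54.2500; 13.2500 16.2500]
K = S⁻¹·BᵀPA = [1.2366 1.3951; 0.2861 0.5709]
A−BK = [0.2406 0.6390; 0.9011 3.1484]
AᵀP(A−BK) = [1.8242 2.3887; 2.3887 3.6044]
P' = Q + AᵀP(A−BK) = [3.0742 1.8887; 1.8887 3.8544]
tr(P') = 6.9286


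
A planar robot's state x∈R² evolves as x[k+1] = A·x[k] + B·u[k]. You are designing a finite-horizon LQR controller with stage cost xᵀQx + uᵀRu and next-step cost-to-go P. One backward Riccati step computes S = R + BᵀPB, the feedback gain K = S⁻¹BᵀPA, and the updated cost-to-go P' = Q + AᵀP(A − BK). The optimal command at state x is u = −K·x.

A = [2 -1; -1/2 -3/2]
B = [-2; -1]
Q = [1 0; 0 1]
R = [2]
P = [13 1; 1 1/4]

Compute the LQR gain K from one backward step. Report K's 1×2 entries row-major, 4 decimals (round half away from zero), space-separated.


-0.9077 0.5215

BᵀP = [-27.0000 -2.2500]
S = R + BᵀPB = [2] + [56.2500] = [58.2500]
BᵀPA = [-52.8750 30.3750]
K = S⁻¹·BᵀPA = [-0.9077 0.5215]
A−BK = [0.1845 0.0429; -1.4077 -0.9785]
AᵀP(A−BK) = [2.0665 -0.7403; -0.7403 0.7232]
P' = Q + AᵀP(A−BK) = [3.0665 -0.7403; -0.7403 1.7232]
tr(P') = 4.7897


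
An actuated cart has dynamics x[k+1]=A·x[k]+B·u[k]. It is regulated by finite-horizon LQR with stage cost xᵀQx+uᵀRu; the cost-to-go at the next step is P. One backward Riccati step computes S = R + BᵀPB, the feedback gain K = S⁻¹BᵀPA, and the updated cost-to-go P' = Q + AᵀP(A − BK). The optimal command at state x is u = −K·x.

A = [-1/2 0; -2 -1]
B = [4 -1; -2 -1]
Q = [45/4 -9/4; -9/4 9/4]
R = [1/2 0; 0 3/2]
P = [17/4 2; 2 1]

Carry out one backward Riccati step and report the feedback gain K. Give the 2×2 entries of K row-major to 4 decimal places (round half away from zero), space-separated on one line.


-0.3429 -0.1008 0.2429 0.1008

BᵀP = [13.0000 6.0000; -6.2500 -3.0000]
S = R + BᵀPB = [1/2 0; 0 3/2] + [40.0000 -19.0000; -19.0000 9.2500] = [40.5000 -19.0000; -19.0000 10.7500]
BᵀPA = [-18.5000 -6.0000; 9.1250 3.0000]
K = S⁻¹·BᵀPA = [-0.3429 -0.1008; 0.2429 0.1008]
A−BK = [1.1143 0.5042; -2.4429 -1.1008]
AᵀP(A−BK) = [0.5036 0.2143; 0.2143 0.0924]
P' = Q + AᵀP(A−BK) = [11.7536 -2.0357; -2.0357 2.3424]
tr(P') = 14.0960


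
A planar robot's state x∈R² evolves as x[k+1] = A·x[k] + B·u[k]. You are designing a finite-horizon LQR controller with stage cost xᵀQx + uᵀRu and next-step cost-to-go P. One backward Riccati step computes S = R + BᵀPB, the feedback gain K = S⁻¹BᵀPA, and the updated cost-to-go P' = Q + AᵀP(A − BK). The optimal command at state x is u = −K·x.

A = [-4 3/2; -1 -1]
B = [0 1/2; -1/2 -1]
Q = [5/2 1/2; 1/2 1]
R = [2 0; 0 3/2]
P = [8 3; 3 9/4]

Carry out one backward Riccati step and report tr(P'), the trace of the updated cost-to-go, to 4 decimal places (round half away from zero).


139.6946

BᵀP = [-1.5000 -1.1250; 1.0000 -0.7500]
S = R + BᵀPB = [2 0; 0 3/2] + [0.5625 0.3750; 0.3750 1.2500] = [2.5625 0.3750; 0.3750 2.7500]
BᵀPA = [7.1250 -1.1250; -3.2500 2.2500]
K = S⁻¹·BᵀPA = [3.0136 -0.5701; -1.5928 0.8959]
A−BK = [-3.2036 1.0520; -1.0860 -0.3891]
AᵀP(A−BK) = [127.6018 -31.2760; -31.2760 8.5928]
P' = Q + AᵀP(A−BK) = [130.1018 -30.7760; -30.7760 9.5928]
tr(P') = 139.6946


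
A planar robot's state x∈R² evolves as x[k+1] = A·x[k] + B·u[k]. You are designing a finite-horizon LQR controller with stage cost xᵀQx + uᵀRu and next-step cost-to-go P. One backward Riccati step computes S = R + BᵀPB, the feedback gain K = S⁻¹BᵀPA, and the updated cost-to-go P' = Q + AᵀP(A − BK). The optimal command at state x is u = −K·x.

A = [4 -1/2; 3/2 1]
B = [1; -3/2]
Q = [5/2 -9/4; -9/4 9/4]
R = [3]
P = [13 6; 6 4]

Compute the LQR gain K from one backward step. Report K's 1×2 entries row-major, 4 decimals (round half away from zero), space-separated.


BᵀP = [4.0000 0.0000]
S = R + BᵀPB = [3] + [4.0000] = [7.0000]
BᵀPA = [16.0000 -2.0000]
K = S⁻¹·BᵀPA = [2.2857 -0.2857]
A−BK = [1.7143 -0.2143; 4.9286 0.5714]
AᵀP(A−BK) = [252.4286 4.0714; 4.0714 0.6786]
P' = Q + AᵀP(A−BK) = [254.9286 1.8214; 1.8214 2.9286]
tr(P') = 257.8571

2.2857 -0.2857


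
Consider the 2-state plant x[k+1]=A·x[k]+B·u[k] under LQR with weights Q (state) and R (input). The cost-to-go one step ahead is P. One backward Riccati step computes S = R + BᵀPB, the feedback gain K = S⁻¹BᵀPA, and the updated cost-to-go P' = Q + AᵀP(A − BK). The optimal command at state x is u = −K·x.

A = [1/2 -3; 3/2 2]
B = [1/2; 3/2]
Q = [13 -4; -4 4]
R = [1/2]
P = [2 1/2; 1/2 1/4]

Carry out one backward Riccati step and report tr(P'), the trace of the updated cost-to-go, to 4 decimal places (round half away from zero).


23.4730

BᵀP = [1.7500 0.6250]
S = R + BᵀPB = [1/2] + [1.8125] = [2.3125]
BᵀPA = [1.8125 -4.0000]
K = S⁻¹·BᵀPA = [0.7838 -1.7297]
A−BK = [0.1081 -2.1351; 0.3243 4.5946]
AᵀP(A−BK) = [0.3919 -0.8649; -0.8649 6.0811]
P' = Q + AᵀP(A−BK) = [13.3919 -4.8649; -4.8649 10.0811]
tr(P') = 23.4730


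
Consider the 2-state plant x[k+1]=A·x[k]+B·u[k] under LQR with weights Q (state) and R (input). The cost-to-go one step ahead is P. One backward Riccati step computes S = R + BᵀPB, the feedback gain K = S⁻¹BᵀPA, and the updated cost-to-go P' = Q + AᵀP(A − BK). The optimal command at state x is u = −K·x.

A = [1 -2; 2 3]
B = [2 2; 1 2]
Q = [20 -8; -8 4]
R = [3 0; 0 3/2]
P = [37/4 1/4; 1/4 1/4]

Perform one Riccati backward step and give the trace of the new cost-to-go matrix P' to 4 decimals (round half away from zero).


30.0884

BᵀP = [18.7500 0.7500; 19.0000 1.0000]
S = R + BᵀPB = [3 0; 0 3/2] + [38.2500 39.0000; 39.0000 40.0000] = [41.2500 39.0000; 39.0000 41.5000]
BᵀPA = [20.2500 -35.2500; 21.0000 -35.0000]
K = S⁻¹·BᵀPA = [0.1120 -0.5128; 0.4008 -0.3615]
A−BK = [-0.0255 -0.2515; 1.0864 4.2358]
AᵀP(A−BK) = [0.5658 0.7250; 0.7250 5.5226]
P' = Q + AᵀP(A−BK) = [20.5658 -7.2750; -7.2750 9.5226]
tr(P') = 30.0884


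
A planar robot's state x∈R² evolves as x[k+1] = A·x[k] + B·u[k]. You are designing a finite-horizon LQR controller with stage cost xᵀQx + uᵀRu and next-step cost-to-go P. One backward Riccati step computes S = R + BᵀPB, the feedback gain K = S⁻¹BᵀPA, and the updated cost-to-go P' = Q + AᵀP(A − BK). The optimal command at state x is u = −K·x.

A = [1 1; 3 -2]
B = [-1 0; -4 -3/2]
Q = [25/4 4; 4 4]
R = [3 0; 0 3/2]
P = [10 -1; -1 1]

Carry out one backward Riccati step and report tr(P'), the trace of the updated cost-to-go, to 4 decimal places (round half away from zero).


BᵀP = [-6.0000 -3.0000; 1.5000 -1.5000]
S = R + BᵀPB = [3 0; 0 3/2] + [18.0000 4.5000; 4.5000 2.2500] = [21.0000 4.5000; 4.5000 3.7500]
BᵀPA = [-15.0000 0.0000; -3.0000 4.5000]
K = S⁻¹·BᵀPA = [-0.7308 -0.3462; 0.0769 1.6154]
A−BK = [0.2692 0.6538; 0.1923 -0.9615]
AᵀP(A−BK) = [2.2692 2.6538; 2.6538 10.7308]
P' = Q + AᵀP(A−BK) = [8.5192 6.6538; 6.6538 14.7308]
tr(P') = 23.2500

23.2500


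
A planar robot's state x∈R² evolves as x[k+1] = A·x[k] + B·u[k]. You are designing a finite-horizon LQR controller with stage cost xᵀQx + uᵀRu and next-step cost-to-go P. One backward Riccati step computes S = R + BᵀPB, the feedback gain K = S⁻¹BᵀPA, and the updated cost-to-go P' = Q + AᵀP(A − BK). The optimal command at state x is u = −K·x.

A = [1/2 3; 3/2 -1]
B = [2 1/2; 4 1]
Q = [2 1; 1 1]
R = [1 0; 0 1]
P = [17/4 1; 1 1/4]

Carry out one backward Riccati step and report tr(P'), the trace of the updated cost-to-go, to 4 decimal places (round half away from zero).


4.2082

BᵀP = [12.5000 3.0000; 3.1250 0.7500]
S = R + BᵀPB = [1 0; 0 1] + [37.0000 9.2500; 9.2500 2.3125] = [38.0000 9.2500; 9.2500 3.3125]
BᵀPA = [10.7500 34.5000; 2.6875 8.6250]
K = S⁻¹·BᵀPA = [0.2667 0.8558; 0.0667 0.2140]
A−BK = [-0.0667 1.1814; 0.3667 -4.6372]
AᵀP(A−BK) = [0.0792 0.2250; 0.2250 1.1291]
P' = Q + AᵀP(A−BK) = [2.0792 1.2250; 1.2250 2.1291]
tr(P') = 4.2082


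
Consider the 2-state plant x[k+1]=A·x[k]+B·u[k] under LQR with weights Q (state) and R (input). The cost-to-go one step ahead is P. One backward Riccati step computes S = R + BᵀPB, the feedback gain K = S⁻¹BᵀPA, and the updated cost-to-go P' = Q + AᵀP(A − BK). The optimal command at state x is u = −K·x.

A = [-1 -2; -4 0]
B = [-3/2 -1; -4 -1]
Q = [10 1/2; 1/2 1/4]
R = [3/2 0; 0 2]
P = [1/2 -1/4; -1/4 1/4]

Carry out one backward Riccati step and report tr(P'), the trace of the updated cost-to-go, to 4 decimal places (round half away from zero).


13.1467

BᵀP = [0.2500 -0.6250; -0.2500 0.0000]
S = R + BᵀPB = [3/2 0; 0 2] + [2.1250 0.3750; 0.3750 0.2500] = [3.6250 0.3750; 0.3750 2.2500]
BᵀPA = [2.2500 -0.5000; 0.2500 0.5000]
K = S⁻¹·BᵀPA = [0.6199 -0.1637; 0.0078 0.2495]
A−BK = [-0.0624 -1.9961; -1.5127 -0.4055]
AᵀP(A−BK) = [1.1033 -0.6940; -0.6940 1.7934]
P' = Q + AᵀP(A−BK) = [11.1033 -0.1940; -0.1940 2.0434]
tr(P') = 13.1467


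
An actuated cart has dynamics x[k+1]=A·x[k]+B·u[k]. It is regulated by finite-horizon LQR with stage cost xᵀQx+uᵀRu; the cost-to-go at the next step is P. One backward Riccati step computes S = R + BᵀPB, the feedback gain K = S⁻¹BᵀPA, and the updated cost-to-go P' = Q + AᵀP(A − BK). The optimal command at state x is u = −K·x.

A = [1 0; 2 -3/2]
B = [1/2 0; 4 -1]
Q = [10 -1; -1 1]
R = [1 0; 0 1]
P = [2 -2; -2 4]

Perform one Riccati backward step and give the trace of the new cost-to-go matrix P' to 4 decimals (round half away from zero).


BᵀP = [-7.0000 15.0000; 2.0000 -4.0000]
S = R + BᵀPB = [1 0; 0 1] + [56.5000 -15.0000; -15.0000 4.0000] = [57.5000 -15.0000; -15.0000 5.0000]
BᵀPA = [23.0000 -22.5000; -6.0000 6.0000]
K = S⁻¹·BᵀPA = [0.4000 -0.3600; 0.0000 0.1200]
A−BK = [0.8000 0.1800; 0.4000 0.0600]
AᵀP(A−BK) = [0.8000 0.0000; 0.0000 0.1800]
P' = Q + AᵀP(A−BK) = [10.8000 -1.0000; -1.0000 1.1800]
tr(P') = 11.9800

11.9800


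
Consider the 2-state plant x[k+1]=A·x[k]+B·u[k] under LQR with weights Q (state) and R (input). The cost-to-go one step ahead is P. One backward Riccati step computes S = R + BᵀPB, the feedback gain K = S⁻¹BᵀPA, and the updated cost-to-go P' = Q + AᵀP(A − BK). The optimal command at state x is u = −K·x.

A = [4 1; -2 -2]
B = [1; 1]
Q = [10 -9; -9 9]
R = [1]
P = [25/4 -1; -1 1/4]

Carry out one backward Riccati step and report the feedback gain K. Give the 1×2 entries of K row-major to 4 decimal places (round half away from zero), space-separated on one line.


BᵀP = [5.2500 -0.7500]
S = R + BᵀPB = [1] + [4.5000] = [5.5000]
BᵀPA = [22.5000 6.7500]
K = S⁻¹·BᵀPA = [4.0909 1.2273]
A−BK = [-0.0909 -0.2273; -6.0909 -3.2273]
AᵀP(A−BK) = [24.9545 8.3864; 8.3864 2.9659]
P' = Q + AᵀP(A−BK) = [34.9545 -0.6136; -0.6136 11.9659]
tr(P') = 46.9205

4.0909 1.2273


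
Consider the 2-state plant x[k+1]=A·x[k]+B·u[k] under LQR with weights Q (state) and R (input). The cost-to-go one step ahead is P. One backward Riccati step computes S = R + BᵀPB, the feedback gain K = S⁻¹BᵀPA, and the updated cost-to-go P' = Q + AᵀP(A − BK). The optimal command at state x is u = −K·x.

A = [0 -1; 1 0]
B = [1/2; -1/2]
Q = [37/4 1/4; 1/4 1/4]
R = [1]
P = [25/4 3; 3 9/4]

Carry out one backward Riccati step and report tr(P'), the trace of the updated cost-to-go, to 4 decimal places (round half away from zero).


BᵀP = [1.6250 0.3750]
S = R + BᵀPB = [1] + [0.6250] = [1.6250]
BᵀPA = [0.3750 -1.6250]
K = S⁻¹·BᵀPA = [0.2308 -1.0000]
A−BK = [-0.1154 -0.5000; 1.1154 -0.5000]
AᵀP(A−BK) = [2.1635 -2.6250; -2.6250 4.6250]
P' = Q + AᵀP(A−BK) = [11.4135 -2.3750; -2.3750 4.8750]
tr(P') = 16.2885

16.2885


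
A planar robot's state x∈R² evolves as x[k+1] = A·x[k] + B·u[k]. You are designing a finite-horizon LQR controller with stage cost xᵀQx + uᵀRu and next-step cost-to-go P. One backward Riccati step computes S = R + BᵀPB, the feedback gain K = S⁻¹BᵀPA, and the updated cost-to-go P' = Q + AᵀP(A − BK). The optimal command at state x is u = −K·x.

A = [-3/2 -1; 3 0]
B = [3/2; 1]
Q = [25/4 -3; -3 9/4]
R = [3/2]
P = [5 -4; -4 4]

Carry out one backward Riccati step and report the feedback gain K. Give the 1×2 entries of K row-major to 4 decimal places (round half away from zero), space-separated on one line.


BᵀP = [3.5000 -2.0000]
S = R + BᵀPB = [3/2] + [3.2500] = [4.7500]
BᵀPA = [-11.2500 -3.5000]
K = S⁻¹·BᵀPA = [-2.3684 -0.7368]
A−BK = [2.0526 0.1053; 5.3684 0.7368]
AᵀP(A−BK) = [56.6053 11.2105; 11.2105 2.4211]
P' = Q + AᵀP(A−BK) = [62.8553 8.2105; 8.2105 4.6711]
tr(P') = 67.5263

-2.3684 -0.7368


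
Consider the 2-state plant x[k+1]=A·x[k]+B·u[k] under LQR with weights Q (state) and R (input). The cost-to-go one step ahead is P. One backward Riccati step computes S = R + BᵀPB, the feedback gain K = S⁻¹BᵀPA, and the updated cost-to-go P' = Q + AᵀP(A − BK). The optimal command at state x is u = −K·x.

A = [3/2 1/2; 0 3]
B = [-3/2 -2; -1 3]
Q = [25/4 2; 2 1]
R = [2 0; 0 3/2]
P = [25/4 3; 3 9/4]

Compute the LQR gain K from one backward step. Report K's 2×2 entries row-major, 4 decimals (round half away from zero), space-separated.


-0.6436 -1.0479 -0.2190 0.4852

BᵀP = [-12.3750 -6.7500; -3.5000 0.7500]
S = R + BᵀPB = [2 0; 0 3/2] + [25.3125 4.5000; 4.5000 9.2500] = [27.3125 4.5000; 4.5000 10.7500]
BᵀPA = [-18.5625 -26.4375; -5.2500 0.5000]
K = S⁻¹·BᵀPA = [-0.6436 -1.0479; -0.2190 0.4852]
A−BK = [0.0967 -0.1015; 0.0134 0.4966]
AᵀP(A−BK) = [0.9669 1.2830; 1.2830 2.8661]
P' = Q + AᵀP(A−BK) = [7.2169 3.2830; 3.2830 3.8661]
tr(P') = 11.0830


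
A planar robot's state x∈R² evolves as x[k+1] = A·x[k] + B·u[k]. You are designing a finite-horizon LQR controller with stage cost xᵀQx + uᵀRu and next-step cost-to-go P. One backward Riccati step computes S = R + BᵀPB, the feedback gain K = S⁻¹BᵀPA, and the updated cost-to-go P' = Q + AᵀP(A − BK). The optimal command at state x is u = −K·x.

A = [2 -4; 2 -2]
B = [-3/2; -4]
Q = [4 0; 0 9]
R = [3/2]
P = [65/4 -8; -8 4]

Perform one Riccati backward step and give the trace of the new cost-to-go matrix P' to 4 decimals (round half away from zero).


BᵀP = [7.6250 -4.0000]
S = R + BᵀPB = [3/2] + [4.5625] = [6.0625]
BᵀPA = [7.2500 -22.5000]
K = S⁻¹·BᵀPA = [1.1959 -3.7113]
A−BK = [3.7938 -9.5670; 6.7835 -16.8454]
AᵀP(A−BK) = [8.3299 -23.0928; -23.0928 64.4948]
P' = Q + AᵀP(A−BK) = [12.3299 -23.0928; -23.0928 73.4948]
tr(P') = 85.8247

85.8247


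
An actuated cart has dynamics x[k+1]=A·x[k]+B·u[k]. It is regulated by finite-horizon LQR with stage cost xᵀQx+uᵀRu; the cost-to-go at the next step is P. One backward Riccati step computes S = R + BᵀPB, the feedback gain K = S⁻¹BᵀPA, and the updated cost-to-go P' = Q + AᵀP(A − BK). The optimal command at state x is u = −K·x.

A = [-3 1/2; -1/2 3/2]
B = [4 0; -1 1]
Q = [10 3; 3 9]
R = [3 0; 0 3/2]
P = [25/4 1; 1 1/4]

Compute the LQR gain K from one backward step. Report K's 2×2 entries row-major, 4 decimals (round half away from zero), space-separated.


-0.7703 0.1806 -0.1351 0.1130

BᵀP = [24.0000 3.7500; 1.0000 0.2500]
S = R + BᵀPB = [3 0; 0 3/2] + [92.2500 3.7500; 3.7500 0.2500] = [95.2500 3.7500; 3.7500 1.7500]
BᵀPA = [-73.8750 17.6250; -3.1250 0.8750]
K = S⁻¹·BᵀPA = [-0.7703 0.1806; -0.1351 0.1130]
A−BK = [0.0811 -0.2224; -1.1351 1.5676]
AᵀP(A−BK) = [1.9865 -0.6182; -0.6182 0.3432]
P' = Q + AᵀP(A−BK) = [11.9865 2.3818; 2.3818 9.3432]
tr(P') = 21.3297


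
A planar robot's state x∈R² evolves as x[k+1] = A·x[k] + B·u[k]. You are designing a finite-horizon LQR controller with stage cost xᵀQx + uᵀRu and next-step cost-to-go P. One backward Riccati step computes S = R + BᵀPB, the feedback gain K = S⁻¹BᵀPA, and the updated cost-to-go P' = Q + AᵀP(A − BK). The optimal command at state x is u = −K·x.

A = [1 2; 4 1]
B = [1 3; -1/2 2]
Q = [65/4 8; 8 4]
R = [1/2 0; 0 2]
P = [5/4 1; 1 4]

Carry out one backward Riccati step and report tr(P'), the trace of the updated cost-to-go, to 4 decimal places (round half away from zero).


26.9363

BᵀP = [0.7500 -1.0000; 5.7500 11.0000]
S = R + BᵀPB = [1/2 0; 0 2] + [1.2500 0.2500; 0.2500 39.2500] = [1.7500 0.2500; 0.2500 41.2500]
BᵀPA = [-3.2500 0.5000; 49.7500 22.5000]
K = S⁻¹·BᵀPA = [-2.0312 0.2080; 1.2184 0.5442]
A−BK = [-0.6239 0.1594; 0.5477 0.0156]
AᵀP(A−BK) = [6.0347 1.1023; 1.1023 0.6516]
P' = Q + AᵀP(A−BK) = [22.2847 9.1023; 9.1023 4.6516]
tr(P') = 26.9363
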